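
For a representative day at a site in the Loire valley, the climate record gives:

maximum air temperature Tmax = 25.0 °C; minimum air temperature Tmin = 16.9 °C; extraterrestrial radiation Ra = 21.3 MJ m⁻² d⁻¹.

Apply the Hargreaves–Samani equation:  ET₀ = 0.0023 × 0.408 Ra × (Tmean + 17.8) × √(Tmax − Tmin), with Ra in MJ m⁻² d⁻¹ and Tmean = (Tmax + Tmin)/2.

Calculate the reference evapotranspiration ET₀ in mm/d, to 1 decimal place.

Tmean = (25.0 + 16.9)/2 = 20.95 °C
0.408 Ra = 0.408 × 21.3 = 8.6904 mm/d equivalent
ET₀ = 0.0023 × 8.6904 × (20.95 + 17.8) × √8.1 = 0.0023 × 8.6904 × 38.75 × 2.8460 = 2.2043 mm/d

2.2 mm/d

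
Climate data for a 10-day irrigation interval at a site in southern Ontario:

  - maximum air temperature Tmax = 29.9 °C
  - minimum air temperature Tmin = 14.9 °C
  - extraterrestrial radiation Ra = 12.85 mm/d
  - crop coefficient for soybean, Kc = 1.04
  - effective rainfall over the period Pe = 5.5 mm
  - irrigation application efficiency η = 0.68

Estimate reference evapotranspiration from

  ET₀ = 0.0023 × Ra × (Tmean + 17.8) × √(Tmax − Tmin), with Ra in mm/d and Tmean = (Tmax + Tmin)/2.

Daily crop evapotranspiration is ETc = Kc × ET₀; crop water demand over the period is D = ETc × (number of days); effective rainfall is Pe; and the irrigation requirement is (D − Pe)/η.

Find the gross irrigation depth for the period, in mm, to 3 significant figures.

62.3 mm

Tmean = (29.9 + 14.9)/2 = 22.40 °C
ET₀ = 0.0023 × 12.85 × (22.40 + 17.8) × √15.0 = 0.0023 × 12.85 × 40.20 × 3.8730 = 4.6016 mm/d
ETc = Kc × ET₀ = 1.04 × 4.6016 = 4.7857 mm/d
Crop demand D = ETc × 10 d = 4.7857 × 10 = 47.857 mm
D − Pe = 47.857 − 5.5 = 42.357 mm
Gross irrigation = 42.357 / 0.68 = 62.290 mm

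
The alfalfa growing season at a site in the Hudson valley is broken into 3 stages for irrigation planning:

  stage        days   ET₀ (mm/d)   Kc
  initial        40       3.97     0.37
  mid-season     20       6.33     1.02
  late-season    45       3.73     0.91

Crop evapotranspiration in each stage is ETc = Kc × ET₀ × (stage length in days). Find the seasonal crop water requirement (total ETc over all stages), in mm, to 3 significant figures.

341 mm

initial: 0.37 × 3.97 × 40 = 58.76 mm
mid-season: 1.02 × 6.33 × 20 = 129.13 mm
late-season: 0.91 × 3.73 × 45 = 152.74 mm
Seasonal total = 340.63 mm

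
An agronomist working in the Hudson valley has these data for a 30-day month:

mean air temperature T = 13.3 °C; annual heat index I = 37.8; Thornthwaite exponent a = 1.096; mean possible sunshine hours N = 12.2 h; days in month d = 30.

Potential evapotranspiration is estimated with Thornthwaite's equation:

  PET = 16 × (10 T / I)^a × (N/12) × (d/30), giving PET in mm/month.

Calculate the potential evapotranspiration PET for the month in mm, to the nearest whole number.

10T/I = 10 × 13.3 / 37.8 = 3.5185
(10T/I)^a = 3.5185^1.096 = 3.9702
Uncorrected PET = 16 × 3.9702 = 63.523 mm
Correction = (N/12)(d/30) = (12.2/12)(30/30) = 1.0167
PET = 63.523 × 1.0167 = 64.584 mm/month

65 mm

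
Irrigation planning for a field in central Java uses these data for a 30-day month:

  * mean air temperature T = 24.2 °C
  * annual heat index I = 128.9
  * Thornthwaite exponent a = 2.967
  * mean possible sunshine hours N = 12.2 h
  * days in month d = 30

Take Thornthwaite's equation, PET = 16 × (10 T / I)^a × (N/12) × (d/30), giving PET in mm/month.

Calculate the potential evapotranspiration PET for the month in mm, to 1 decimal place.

10T/I = 10 × 24.2 / 128.9 = 1.8774
(10T/I)^a = 1.8774^2.967 = 6.4810
Uncorrected PET = 16 × 6.4810 = 103.696 mm
Correction = (N/12)(d/30) = (12.2/12)(30/30) = 1.0167
PET = 103.696 × 1.0167 = 105.428 mm/month

105.4 mm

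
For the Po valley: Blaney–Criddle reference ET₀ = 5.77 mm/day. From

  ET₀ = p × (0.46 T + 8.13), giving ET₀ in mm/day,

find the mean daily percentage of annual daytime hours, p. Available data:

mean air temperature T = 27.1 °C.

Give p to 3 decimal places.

0.280

p = ET₀ / (0.46 T + 8.13) = 5.77 / (0.46 × 27.1 + 8.13) = 5.77 / 20.596 = 0.2802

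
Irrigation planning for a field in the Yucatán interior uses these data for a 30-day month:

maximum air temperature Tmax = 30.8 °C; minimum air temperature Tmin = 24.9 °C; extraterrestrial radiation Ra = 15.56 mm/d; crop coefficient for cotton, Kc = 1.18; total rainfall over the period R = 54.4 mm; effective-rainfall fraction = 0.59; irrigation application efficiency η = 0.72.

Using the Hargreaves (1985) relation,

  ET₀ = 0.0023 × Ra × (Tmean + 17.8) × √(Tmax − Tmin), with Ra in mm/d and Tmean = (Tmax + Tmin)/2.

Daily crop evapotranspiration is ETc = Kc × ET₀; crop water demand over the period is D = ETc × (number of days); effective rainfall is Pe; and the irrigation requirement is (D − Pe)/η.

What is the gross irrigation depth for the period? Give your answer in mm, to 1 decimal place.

150.5 mm

Tmean = (30.8 + 24.9)/2 = 27.85 °C
ET₀ = 0.0023 × 15.56 × (27.85 + 17.8) × √5.9 = 0.0023 × 15.56 × 45.65 × 2.4290 = 3.9683 mm/d
ETc = Kc × ET₀ = 1.18 × 3.9683 = 4.6826 mm/d
Crop demand D = ETc × 30 d = 4.6826 × 30 = 140.478 mm
Pe = 0.59 × 54.4 = 32.096 mm
D − Pe = 140.478 − 32.096 = 108.382 mm
Gross irrigation = 108.382 / 0.72 = 150.531 mm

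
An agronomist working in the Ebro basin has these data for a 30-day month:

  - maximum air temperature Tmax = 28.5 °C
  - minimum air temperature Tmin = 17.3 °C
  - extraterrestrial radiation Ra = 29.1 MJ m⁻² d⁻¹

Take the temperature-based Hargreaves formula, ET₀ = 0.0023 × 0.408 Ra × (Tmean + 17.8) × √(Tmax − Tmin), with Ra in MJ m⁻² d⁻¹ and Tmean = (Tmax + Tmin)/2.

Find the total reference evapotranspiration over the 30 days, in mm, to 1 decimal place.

Tmean = (28.5 + 17.3)/2 = 22.90 °C
0.408 Ra = 0.408 × 29.1 = 11.8728 mm/d equivalent
ET₀ = 0.0023 × 11.8728 × (22.90 + 17.8) × √11.2 = 0.0023 × 11.8728 × 40.70 × 3.3466 = 3.7195 mm/d
Over 30 days: 3.7195 × 30 = 111.585 mm

111.6 mm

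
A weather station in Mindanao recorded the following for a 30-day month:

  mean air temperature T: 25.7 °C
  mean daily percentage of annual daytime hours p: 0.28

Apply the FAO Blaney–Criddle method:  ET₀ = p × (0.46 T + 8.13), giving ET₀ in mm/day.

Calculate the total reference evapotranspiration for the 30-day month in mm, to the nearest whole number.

ET₀ = 0.28 × (0.46 × 25.7 + 8.13) = 0.28 × 19.952 = 5.5866 mm/d
Monthly total = 5.5866 × 30 = 167.598 mm

168 mm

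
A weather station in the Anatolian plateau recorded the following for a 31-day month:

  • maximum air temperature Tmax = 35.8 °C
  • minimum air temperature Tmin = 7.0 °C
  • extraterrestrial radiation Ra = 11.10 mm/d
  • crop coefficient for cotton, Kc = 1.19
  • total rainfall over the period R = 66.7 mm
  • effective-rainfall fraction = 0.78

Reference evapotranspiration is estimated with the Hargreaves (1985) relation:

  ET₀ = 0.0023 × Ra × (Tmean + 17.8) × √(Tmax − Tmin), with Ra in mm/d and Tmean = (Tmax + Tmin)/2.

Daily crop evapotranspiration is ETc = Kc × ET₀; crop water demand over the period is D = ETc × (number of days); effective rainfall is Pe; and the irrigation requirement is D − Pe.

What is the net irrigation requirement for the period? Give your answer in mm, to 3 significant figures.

Tmean = (35.8 + 7.0)/2 = 21.40 °C
ET₀ = 0.0023 × 11.10 × (21.40 + 17.8) × √28.8 = 0.0023 × 11.10 × 39.20 × 5.3666 = 5.3708 mm/d
ETc = Kc × ET₀ = 1.19 × 5.3708 = 6.3913 mm/d
Crop demand D = ETc × 31 d = 6.3913 × 31 = 198.130 mm
Pe = 0.78 × 66.7 = 52.026 mm
D − Pe = 198.130 − 52.026 = 146.104 mm

146 mm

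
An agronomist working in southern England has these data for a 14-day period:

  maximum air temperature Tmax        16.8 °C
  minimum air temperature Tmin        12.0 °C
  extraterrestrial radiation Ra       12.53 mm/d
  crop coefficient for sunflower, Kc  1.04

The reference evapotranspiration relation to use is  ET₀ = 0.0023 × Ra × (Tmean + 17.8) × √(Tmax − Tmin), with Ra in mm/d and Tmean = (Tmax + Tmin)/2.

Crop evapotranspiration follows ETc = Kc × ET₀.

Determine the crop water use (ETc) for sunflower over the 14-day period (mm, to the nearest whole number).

Tmean = (16.8 + 12.0)/2 = 14.40 °C
ET₀ = 0.0023 × 12.53 × (14.40 + 17.8) × √4.8 = 0.0023 × 12.53 × 32.20 × 2.1909 = 2.0331 mm/d
ETc = Kc × ET₀ = 1.04 × 2.0331 = 2.1144 mm/d
Over 14 days: 2.1144 × 14 = 29.602 mm

30 mm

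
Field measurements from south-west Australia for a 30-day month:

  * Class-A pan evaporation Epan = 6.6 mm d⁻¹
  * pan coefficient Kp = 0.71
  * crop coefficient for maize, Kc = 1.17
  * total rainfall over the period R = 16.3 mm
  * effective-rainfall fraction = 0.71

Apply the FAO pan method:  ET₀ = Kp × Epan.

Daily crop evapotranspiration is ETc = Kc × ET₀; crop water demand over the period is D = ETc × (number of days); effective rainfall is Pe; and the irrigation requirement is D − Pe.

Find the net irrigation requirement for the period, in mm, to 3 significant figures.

153 mm

ET₀ = 0.71 × 6.6 = 4.6860 mm/d
ETc = Kc × ET₀ = 1.17 × 4.6860 = 5.4826 mm/d
Crop demand D = ETc × 30 d = 5.4826 × 30 = 164.478 mm
Pe = 0.71 × 16.3 = 11.573 mm
D − Pe = 164.478 − 11.573 = 152.905 mm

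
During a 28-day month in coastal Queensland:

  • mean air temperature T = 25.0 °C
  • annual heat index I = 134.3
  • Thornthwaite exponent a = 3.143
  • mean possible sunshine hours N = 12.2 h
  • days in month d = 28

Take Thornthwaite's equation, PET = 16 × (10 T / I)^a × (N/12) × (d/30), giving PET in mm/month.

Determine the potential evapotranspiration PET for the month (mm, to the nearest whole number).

10T/I = 10 × 25.0 / 134.3 = 1.8615
(10T/I)^a = 1.8615^3.143 = 7.0498
Uncorrected PET = 16 × 7.0498 = 112.797 mm
Correction = (N/12)(d/30) = (12.2/12)(28/30) = 0.9489
PET = 112.797 × 0.9489 = 107.033 mm/month

107 mm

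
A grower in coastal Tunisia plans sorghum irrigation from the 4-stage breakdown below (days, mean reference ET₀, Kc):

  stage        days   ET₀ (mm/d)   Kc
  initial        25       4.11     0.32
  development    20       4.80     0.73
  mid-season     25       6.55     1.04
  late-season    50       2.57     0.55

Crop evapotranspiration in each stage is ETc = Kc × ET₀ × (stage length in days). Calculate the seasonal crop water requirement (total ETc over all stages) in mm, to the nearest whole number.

344 mm

initial: 0.32 × 4.11 × 25 = 32.88 mm
development: 0.73 × 4.80 × 20 = 70.08 mm
mid-season: 1.04 × 6.55 × 25 = 170.30 mm
late-season: 0.55 × 2.57 × 50 = 70.68 mm
Seasonal total = 343.94 mm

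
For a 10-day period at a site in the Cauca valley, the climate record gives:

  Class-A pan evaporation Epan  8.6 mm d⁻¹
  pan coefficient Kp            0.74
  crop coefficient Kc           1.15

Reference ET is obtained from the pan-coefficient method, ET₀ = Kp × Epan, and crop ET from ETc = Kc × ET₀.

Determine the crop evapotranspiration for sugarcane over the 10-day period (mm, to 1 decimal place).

73.2 mm

ET₀ = 0.74 × 8.6 = 6.3640 mm/d
ETc = Kc × ET₀ = 1.15 × 6.3640 = 7.3186 mm/d
Over 10 days: 7.3186 × 10 = 73.186 mm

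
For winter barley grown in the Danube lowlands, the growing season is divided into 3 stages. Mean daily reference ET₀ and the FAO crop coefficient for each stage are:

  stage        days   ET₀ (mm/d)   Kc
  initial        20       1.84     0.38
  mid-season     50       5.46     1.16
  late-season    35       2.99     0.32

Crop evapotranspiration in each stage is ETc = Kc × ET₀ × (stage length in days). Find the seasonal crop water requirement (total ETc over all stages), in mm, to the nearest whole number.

initial: 0.38 × 1.84 × 20 = 13.98 mm
mid-season: 1.16 × 5.46 × 50 = 316.68 mm
late-season: 0.32 × 2.99 × 35 = 33.49 mm
Seasonal total = 364.15 mm

364 mm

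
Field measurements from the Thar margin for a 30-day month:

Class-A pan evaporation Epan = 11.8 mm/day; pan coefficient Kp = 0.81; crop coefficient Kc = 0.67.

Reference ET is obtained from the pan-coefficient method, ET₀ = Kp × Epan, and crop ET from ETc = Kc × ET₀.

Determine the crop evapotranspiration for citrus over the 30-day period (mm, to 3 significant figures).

ET₀ = 0.81 × 11.8 = 9.5580 mm/d
ETc = Kc × ET₀ = 0.67 × 9.5580 = 6.4039 mm/d
Over 30 days: 6.4039 × 30 = 192.117 mm

192 mm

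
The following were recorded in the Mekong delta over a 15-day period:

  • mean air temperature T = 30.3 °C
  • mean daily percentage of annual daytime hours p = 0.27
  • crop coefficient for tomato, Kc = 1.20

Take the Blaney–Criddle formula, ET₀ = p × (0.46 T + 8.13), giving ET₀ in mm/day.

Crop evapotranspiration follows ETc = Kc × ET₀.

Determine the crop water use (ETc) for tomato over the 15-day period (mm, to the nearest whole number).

107 mm

ET₀ = 0.27 × (0.46 × 30.3 + 8.13) = 0.27 × 22.068 = 5.9584 mm/d
ETc = Kc × ET₀ = 1.20 × 5.9584 = 7.1501 mm/d
Over 15 days: 7.1501 × 15 = 107.252 mm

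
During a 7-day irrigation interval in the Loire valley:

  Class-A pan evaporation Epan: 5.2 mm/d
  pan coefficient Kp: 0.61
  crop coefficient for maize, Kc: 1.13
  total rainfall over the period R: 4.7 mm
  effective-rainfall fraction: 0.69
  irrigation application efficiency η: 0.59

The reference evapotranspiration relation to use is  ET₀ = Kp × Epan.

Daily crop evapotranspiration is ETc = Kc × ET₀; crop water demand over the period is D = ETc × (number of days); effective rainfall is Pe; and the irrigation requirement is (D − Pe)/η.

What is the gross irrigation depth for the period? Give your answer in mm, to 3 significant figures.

ET₀ = 0.61 × 5.2 = 3.1720 mm/d
ETc = Kc × ET₀ = 1.13 × 3.1720 = 3.5844 mm/d
Crop demand D = ETc × 7 d = 3.5844 × 7 = 25.091 mm
Pe = 0.69 × 4.7 = 3.243 mm
D − Pe = 25.091 − 3.243 = 21.848 mm
Gross irrigation = 21.848 / 0.59 = 37.031 mm

37.0 mm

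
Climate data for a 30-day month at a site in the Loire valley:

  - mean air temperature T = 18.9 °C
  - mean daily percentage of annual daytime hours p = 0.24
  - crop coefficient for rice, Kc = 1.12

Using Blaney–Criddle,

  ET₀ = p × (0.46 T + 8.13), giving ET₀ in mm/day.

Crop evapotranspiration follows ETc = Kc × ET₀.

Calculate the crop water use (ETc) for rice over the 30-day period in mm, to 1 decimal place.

ET₀ = 0.24 × (0.46 × 18.9 + 8.13) = 0.24 × 16.824 = 4.0378 mm/d
ETc = Kc × ET₀ = 1.12 × 4.0378 = 4.5223 mm/d
Over 30 days: 4.5223 × 30 = 135.669 mm

135.7 mm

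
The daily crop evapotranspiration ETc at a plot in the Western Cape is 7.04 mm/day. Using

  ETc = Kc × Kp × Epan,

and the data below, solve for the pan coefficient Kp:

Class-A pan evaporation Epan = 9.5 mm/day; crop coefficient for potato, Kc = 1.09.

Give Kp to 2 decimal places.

0.68

ETc = Kc × Kp × Epan  ⇒  Kp = ETc / (Kc × Epan)
Kp = 7.04 / (1.09 × 9.5) = 7.04 / 10.355 = 0.6799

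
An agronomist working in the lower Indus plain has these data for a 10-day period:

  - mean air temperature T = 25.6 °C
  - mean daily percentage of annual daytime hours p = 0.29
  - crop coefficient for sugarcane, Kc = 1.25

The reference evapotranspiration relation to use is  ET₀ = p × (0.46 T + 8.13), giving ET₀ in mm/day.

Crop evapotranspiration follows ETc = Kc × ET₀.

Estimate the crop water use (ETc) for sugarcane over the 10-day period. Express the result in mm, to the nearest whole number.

72 mm

ET₀ = 0.29 × (0.46 × 25.6 + 8.13) = 0.29 × 19.906 = 5.7727 mm/d
ETc = Kc × ET₀ = 1.25 × 5.7727 = 7.2159 mm/d
Over 10 days: 7.2159 × 10 = 72.159 mm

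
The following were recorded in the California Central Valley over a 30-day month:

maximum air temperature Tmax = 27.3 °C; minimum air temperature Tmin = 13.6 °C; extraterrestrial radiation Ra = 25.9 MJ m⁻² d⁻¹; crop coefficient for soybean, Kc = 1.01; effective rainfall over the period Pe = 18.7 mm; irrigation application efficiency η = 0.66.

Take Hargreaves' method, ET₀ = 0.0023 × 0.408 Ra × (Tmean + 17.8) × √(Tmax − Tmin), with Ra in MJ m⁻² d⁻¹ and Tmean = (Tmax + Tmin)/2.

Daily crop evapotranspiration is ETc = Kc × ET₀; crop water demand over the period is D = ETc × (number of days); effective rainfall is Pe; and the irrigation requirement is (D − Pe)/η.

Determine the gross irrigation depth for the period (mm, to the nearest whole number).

130 mm

Tmean = (27.3 + 13.6)/2 = 20.45 °C
0.408 Ra = 0.408 × 25.9 = 10.5672 mm/d equivalent
ET₀ = 0.0023 × 10.5672 × (20.45 + 17.8) × √13.7 = 0.0023 × 10.5672 × 38.25 × 3.7014 = 3.4410 mm/d
ETc = Kc × ET₀ = 1.01 × 3.4410 = 3.4754 mm/d
Crop demand D = ETc × 30 d = 3.4754 × 30 = 104.262 mm
D − Pe = 104.262 − 18.7 = 85.562 mm
Gross irrigation = 85.562 / 0.66 = 129.639 mm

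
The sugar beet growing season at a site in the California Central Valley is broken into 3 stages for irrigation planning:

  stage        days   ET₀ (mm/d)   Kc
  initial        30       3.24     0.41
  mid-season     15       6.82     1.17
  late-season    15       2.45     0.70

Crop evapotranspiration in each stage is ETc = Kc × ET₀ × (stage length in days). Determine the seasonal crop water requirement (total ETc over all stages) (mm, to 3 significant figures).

initial: 0.41 × 3.24 × 30 = 39.85 mm
mid-season: 1.17 × 6.82 × 15 = 119.69 mm
late-season: 0.70 × 2.45 × 15 = 25.73 mm
Seasonal total = 185.27 mm

185 mm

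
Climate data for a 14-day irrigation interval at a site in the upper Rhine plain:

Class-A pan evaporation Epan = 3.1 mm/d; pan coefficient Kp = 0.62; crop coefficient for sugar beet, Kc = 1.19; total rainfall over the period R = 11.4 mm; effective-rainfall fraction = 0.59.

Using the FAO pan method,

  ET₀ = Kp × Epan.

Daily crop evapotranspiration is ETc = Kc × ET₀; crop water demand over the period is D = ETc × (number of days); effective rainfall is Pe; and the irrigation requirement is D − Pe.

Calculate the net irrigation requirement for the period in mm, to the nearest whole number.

25 mm

ET₀ = 0.62 × 3.1 = 1.9220 mm/d
ETc = Kc × ET₀ = 1.19 × 1.9220 = 2.2872 mm/d
Crop demand D = ETc × 14 d = 2.2872 × 14 = 32.021 mm
Pe = 0.59 × 11.4 = 6.726 mm
D − Pe = 32.021 − 6.726 = 25.295 mm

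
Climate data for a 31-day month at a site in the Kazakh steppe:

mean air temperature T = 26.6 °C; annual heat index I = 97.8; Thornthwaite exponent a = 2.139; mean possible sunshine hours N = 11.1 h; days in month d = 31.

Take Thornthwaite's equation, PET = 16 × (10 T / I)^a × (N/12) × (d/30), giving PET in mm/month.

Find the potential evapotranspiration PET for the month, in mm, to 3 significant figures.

10T/I = 10 × 26.6 / 97.8 = 2.7198
(10T/I)^a = 2.7198^2.139 = 8.5011
Uncorrected PET = 16 × 8.5011 = 136.018 mm
Correction = (N/12)(d/30) = (11.1/12)(31/30) = 0.9558
PET = 136.018 × 0.9558 = 130.006 mm/month

130 mm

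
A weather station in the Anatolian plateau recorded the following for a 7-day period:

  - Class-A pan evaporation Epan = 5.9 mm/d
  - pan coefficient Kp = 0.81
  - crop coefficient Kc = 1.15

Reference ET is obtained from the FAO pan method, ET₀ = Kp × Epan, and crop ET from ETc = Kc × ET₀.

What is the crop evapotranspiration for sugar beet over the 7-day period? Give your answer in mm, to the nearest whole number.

38 mm

ET₀ = 0.81 × 5.9 = 4.7790 mm/d
ETc = Kc × ET₀ = 1.15 × 4.7790 = 5.4959 mm/d
Over 7 days: 5.4959 × 7 = 38.471 mm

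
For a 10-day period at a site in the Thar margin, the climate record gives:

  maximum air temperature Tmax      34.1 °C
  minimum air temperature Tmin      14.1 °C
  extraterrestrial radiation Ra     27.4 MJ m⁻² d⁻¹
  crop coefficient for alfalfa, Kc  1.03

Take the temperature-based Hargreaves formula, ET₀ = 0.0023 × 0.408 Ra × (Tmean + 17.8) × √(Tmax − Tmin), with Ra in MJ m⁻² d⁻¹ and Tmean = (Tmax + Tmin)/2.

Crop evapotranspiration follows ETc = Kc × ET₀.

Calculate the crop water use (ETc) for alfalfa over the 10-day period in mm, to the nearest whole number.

Tmean = (34.1 + 14.1)/2 = 24.10 °C
0.408 Ra = 0.408 × 27.4 = 11.1792 mm/d equivalent
ET₀ = 0.0023 × 11.1792 × (24.10 + 17.8) × √20.0 = 0.0023 × 11.1792 × 41.90 × 4.4721 = 4.8180 mm/d
ETc = Kc × ET₀ = 1.03 × 4.8180 = 4.9625 mm/d
Over 10 days: 4.9625 × 10 = 49.625 mm

50 mm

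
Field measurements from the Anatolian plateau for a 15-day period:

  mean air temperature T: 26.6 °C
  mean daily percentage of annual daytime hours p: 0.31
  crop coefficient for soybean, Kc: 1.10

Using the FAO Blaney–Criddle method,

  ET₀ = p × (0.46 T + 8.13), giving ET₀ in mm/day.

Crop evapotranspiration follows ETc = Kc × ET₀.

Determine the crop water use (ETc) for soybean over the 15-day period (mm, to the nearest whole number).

ET₀ = 0.31 × (0.46 × 26.6 + 8.13) = 0.31 × 20.366 = 6.3135 mm/d
ETc = Kc × ET₀ = 1.10 × 6.3135 = 6.9449 mm/d
Over 15 days: 6.9449 × 15 = 104.174 mm

104 mm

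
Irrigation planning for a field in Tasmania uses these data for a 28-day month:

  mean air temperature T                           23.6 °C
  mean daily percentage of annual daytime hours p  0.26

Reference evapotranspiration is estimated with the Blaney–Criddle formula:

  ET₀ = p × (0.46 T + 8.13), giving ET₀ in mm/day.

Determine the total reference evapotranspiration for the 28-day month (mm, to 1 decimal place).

138.2 mm

ET₀ = 0.26 × (0.46 × 23.6 + 8.13) = 0.26 × 18.986 = 4.9364 mm/d
Monthly total = 4.9364 × 28 = 138.219 mm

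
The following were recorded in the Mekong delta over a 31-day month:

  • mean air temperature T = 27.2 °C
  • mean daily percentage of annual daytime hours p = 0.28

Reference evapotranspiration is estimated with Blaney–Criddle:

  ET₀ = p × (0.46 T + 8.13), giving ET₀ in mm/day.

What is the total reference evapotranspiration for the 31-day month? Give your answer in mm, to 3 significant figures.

ET₀ = 0.28 × (0.46 × 27.2 + 8.13) = 0.28 × 20.642 = 5.7798 mm/d
Monthly total = 5.7798 × 31 = 179.174 mm

179 mm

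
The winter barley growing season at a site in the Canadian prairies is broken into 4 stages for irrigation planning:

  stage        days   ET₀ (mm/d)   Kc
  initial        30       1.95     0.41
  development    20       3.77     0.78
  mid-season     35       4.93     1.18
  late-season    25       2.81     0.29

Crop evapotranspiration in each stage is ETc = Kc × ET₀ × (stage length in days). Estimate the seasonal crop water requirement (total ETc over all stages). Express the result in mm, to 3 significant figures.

initial: 0.41 × 1.95 × 30 = 23.99 mm
development: 0.78 × 3.77 × 20 = 58.81 mm
mid-season: 1.18 × 4.93 × 35 = 203.61 mm
late-season: 0.29 × 2.81 × 25 = 20.37 mm
Seasonal total = 306.78 mm

307 mm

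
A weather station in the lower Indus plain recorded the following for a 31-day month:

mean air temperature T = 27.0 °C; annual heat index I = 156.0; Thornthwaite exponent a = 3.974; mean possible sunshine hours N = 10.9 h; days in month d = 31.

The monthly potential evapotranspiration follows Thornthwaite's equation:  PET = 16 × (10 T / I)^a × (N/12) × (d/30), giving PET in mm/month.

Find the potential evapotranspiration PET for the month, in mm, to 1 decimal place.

10T/I = 10 × 27.0 / 156.0 = 1.7308
(10T/I)^a = 1.7308^3.974 = 8.8469
Uncorrected PET = 16 × 8.8469 = 141.550 mm
Correction = (N/12)(d/30) = (10.9/12)(31/30) = 0.9386
PET = 141.550 × 0.9386 = 132.859 mm/month

132.9 mm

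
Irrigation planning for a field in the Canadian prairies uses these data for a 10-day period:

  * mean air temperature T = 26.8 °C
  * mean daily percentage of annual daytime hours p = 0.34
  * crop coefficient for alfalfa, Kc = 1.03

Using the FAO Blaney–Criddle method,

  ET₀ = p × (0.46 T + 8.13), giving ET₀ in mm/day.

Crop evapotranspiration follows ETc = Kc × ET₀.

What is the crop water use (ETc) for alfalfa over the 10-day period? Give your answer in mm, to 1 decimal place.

71.6 mm

ET₀ = 0.34 × (0.46 × 26.8 + 8.13) = 0.34 × 20.458 = 6.9557 mm/d
ETc = Kc × ET₀ = 1.03 × 6.9557 = 7.1644 mm/d
Over 10 days: 7.1644 × 10 = 71.644 mm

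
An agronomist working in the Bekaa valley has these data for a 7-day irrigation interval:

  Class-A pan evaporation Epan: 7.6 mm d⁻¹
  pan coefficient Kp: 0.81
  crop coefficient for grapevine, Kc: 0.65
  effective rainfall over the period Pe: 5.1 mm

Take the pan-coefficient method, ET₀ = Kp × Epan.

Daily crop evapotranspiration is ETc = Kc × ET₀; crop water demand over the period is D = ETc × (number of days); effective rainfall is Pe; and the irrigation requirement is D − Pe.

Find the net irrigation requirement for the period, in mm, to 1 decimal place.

ET₀ = 0.81 × 7.6 = 6.1560 mm/d
ETc = Kc × ET₀ = 0.65 × 6.1560 = 4.0014 mm/d
Crop demand D = ETc × 7 d = 4.0014 × 7 = 28.010 mm
D − Pe = 28.010 − 5.1 = 22.910 mm

22.9 mm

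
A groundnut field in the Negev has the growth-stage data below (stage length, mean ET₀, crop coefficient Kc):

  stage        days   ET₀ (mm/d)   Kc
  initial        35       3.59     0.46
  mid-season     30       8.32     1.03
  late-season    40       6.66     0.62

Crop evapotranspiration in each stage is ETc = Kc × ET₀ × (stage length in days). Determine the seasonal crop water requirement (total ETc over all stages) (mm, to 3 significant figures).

initial: 0.46 × 3.59 × 35 = 57.80 mm
mid-season: 1.03 × 8.32 × 30 = 257.09 mm
late-season: 0.62 × 6.66 × 40 = 165.17 mm
Seasonal total = 480.06 mm

480 mm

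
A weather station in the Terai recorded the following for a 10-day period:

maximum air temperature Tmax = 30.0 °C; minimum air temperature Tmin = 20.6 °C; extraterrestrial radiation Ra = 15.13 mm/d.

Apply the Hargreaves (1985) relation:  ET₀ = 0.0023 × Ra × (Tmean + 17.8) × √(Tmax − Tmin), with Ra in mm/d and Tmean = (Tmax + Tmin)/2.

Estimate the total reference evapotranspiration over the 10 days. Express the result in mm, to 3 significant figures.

46.0 mm

Tmean = (30.0 + 20.6)/2 = 25.30 °C
ET₀ = 0.0023 × 15.13 × (25.30 + 17.8) × √9.4 = 0.0023 × 15.13 × 43.10 × 3.0659 = 4.5983 mm/d
Over 10 days: 4.5983 × 10 = 45.983 mm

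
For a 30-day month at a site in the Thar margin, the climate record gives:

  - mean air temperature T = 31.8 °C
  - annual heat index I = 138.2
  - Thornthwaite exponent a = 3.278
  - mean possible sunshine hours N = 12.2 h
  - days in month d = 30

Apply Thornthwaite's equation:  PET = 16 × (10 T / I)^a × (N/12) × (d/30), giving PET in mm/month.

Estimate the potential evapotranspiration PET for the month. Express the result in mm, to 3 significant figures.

10T/I = 10 × 31.8 / 138.2 = 2.3010
(10T/I)^a = 2.3010^3.278 = 15.3590
Uncorrected PET = 16 × 15.3590 = 245.744 mm
Correction = (N/12)(d/30) = (12.2/12)(30/30) = 1.0167
PET = 245.744 × 1.0167 = 249.848 mm/month

250 mm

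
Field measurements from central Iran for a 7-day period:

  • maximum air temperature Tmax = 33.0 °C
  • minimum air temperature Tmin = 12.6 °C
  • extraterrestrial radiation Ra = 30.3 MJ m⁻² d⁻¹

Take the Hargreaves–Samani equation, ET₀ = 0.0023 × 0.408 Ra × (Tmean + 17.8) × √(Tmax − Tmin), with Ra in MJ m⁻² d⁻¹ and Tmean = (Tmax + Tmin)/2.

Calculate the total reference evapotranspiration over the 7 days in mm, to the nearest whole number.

Tmean = (33.0 + 12.6)/2 = 22.80 °C
0.408 Ra = 0.408 × 30.3 = 12.3624 mm/d equivalent
ET₀ = 0.0023 × 12.3624 × (22.80 + 17.8) × √20.4 = 0.0023 × 12.3624 × 40.60 × 4.5166 = 5.2140 mm/d
Over 7 days: 5.2140 × 7 = 36.498 mm

36 mm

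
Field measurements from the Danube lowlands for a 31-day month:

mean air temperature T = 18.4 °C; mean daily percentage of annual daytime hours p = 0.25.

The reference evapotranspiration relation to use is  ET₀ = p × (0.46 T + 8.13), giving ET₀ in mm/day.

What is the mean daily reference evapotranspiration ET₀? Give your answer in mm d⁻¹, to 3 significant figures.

4.15 mm d⁻¹

ET₀ = 0.25 × (0.46 × 18.4 + 8.13) = 0.25 × 16.594 = 4.1485 mm/d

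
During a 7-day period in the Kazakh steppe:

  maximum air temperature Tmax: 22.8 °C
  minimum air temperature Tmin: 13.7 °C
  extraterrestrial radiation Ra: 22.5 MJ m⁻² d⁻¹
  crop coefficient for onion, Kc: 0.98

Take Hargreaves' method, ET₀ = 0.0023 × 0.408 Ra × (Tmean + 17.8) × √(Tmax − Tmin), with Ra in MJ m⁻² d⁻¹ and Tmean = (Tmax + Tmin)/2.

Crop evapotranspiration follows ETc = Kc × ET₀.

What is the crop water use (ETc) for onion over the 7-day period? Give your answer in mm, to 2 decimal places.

Tmean = (22.8 + 13.7)/2 = 18.25 °C
0.408 Ra = 0.408 × 22.5 = 9.1800 mm/d equivalent
ET₀ = 0.0023 × 9.1800 × (18.25 + 17.8) × √9.1 = 0.0023 × 9.1800 × 36.05 × 3.0166 = 2.2961 mm/d
ETc = Kc × ET₀ = 0.98 × 2.2961 = 2.2502 mm/d
Over 7 days: 2.2502 × 7 = 15.751 mm

15.75 mm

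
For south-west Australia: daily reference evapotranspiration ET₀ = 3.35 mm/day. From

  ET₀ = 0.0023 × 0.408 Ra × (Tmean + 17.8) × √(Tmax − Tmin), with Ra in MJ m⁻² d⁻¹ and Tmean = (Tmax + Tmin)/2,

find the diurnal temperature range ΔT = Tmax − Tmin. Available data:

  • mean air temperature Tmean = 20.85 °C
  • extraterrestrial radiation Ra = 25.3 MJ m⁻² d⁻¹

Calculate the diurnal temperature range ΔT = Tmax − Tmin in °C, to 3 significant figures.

√ΔT = ET₀ / [0.0023 × 0.408 × Ra × (Tmean+17.8)] = 3.35 / (0.0023 × 10.3224 × 38.65) = 3.6508
ΔT = 3.6508² = 13.328 °C

13.3 °C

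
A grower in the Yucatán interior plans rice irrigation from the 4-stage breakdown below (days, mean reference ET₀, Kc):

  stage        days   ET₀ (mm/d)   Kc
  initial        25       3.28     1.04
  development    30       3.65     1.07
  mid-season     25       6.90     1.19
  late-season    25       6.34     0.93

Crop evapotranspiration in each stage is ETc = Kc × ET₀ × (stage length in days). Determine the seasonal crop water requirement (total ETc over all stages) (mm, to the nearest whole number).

555 mm

initial: 1.04 × 3.28 × 25 = 85.28 mm
development: 1.07 × 3.65 × 30 = 117.17 mm
mid-season: 1.19 × 6.90 × 25 = 205.28 mm
late-season: 0.93 × 6.34 × 25 = 147.41 mm
Seasonal total = 555.14 mm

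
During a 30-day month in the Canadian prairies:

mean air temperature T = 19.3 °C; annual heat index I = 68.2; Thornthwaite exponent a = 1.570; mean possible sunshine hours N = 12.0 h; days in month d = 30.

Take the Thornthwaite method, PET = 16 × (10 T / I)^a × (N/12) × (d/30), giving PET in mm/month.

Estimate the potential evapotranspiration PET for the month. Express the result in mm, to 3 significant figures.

10T/I = 10 × 19.3 / 68.2 = 2.8299
(10T/I)^a = 2.8299^1.570 = 5.1201
Uncorrected PET = 16 × 5.1201 = 81.922 mm
Correction = (N/12)(d/30) = (12.0/12)(30/30) = 1.0000
PET = 81.922 × 1.0000 = 81.922 mm/month

81.9 mm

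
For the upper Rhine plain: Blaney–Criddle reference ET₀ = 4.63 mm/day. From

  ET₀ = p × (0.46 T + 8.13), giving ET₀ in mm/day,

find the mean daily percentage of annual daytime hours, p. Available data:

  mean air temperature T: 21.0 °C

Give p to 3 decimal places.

0.260

p = ET₀ / (0.46 T + 8.13) = 4.63 / (0.46 × 21.0 + 8.13) = 4.63 / 17.790 = 0.2603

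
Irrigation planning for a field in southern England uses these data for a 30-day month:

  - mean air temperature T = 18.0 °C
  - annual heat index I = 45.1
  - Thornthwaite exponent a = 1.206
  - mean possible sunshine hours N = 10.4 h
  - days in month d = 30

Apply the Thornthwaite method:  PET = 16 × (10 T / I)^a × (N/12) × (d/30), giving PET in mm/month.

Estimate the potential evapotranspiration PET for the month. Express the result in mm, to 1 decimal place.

10T/I = 10 × 18.0 / 45.1 = 3.9911
(10T/I)^a = 3.9911^1.206 = 5.3078
Uncorrected PET = 16 × 5.3078 = 84.925 mm
Correction = (N/12)(d/30) = (10.4/12)(30/30) = 0.8667
PET = 84.925 × 0.8667 = 73.604 mm/month

73.6 mm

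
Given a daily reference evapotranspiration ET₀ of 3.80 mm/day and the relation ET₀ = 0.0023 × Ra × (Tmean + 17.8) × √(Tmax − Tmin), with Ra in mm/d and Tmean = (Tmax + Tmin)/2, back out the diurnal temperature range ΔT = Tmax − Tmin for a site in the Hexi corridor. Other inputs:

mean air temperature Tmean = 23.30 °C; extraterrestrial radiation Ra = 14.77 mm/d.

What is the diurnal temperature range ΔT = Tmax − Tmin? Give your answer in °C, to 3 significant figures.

7.41 °C

√ΔT = ET₀ / [0.0023 × Ra × (Tmean+17.8)] = 3.80 / (0.0023 × 14.77 × 41.10) = 2.7217
ΔT = 2.7217² = 7.408 °C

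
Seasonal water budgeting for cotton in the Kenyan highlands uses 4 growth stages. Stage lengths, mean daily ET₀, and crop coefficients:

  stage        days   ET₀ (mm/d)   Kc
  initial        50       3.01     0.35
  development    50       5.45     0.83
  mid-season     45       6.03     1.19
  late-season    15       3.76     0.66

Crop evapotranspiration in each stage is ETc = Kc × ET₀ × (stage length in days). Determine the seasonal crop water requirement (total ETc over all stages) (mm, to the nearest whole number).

initial: 0.35 × 3.01 × 50 = 52.68 mm
development: 0.83 × 5.45 × 50 = 226.18 mm
mid-season: 1.19 × 6.03 × 45 = 322.91 mm
late-season: 0.66 × 3.76 × 15 = 37.22 mm
Seasonal total = 638.99 mm

639 mm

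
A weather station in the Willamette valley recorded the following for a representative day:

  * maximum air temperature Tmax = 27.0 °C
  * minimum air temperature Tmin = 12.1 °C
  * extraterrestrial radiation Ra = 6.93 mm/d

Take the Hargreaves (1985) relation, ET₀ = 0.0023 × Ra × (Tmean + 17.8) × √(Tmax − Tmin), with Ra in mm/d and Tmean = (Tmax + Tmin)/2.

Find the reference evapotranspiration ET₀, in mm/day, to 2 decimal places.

Tmean = (27.0 + 12.1)/2 = 19.55 °C
ET₀ = 0.0023 × 6.93 × (19.55 + 17.8) × √14.9 = 0.0023 × 6.93 × 37.35 × 3.8601 = 2.2980 mm/d

2.30 mm/day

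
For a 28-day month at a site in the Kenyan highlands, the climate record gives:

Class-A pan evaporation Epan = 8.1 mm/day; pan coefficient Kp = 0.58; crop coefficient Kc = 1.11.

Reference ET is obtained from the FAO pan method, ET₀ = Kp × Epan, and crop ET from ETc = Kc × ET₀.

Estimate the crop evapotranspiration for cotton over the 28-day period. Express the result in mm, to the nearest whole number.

ET₀ = 0.58 × 8.1 = 4.6980 mm/d
ETc = Kc × ET₀ = 1.11 × 4.6980 = 5.2148 mm/d
Over 28 days: 5.2148 × 28 = 146.014 mm

146 mm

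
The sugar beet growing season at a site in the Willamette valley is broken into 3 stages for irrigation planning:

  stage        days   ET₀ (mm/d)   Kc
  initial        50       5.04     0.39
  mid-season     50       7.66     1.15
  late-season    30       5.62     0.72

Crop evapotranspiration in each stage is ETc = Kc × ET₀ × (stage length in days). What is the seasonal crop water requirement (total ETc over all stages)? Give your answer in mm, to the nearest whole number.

initial: 0.39 × 5.04 × 50 = 98.28 mm
mid-season: 1.15 × 7.66 × 50 = 440.45 mm
late-season: 0.72 × 5.62 × 30 = 121.39 mm
Seasonal total = 660.12 mm

660 mm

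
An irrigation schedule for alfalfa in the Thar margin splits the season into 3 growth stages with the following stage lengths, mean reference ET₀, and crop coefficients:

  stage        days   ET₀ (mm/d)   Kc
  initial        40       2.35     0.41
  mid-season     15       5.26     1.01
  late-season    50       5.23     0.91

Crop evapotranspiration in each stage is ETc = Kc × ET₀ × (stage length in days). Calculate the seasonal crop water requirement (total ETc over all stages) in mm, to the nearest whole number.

356 mm

initial: 0.41 × 2.35 × 40 = 38.54 mm
mid-season: 1.01 × 5.26 × 15 = 79.69 mm
late-season: 0.91 × 5.23 × 50 = 237.97 mm
Seasonal total = 356.20 mm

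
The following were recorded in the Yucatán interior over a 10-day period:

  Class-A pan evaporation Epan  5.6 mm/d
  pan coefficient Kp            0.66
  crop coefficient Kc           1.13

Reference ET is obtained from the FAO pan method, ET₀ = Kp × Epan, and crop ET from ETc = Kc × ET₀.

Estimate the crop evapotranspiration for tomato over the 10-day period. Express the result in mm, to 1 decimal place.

ET₀ = 0.66 × 5.6 = 3.6960 mm/d
ETc = Kc × ET₀ = 1.13 × 3.6960 = 4.1765 mm/d
Over 10 days: 4.1765 × 10 = 41.765 mm

41.8 mm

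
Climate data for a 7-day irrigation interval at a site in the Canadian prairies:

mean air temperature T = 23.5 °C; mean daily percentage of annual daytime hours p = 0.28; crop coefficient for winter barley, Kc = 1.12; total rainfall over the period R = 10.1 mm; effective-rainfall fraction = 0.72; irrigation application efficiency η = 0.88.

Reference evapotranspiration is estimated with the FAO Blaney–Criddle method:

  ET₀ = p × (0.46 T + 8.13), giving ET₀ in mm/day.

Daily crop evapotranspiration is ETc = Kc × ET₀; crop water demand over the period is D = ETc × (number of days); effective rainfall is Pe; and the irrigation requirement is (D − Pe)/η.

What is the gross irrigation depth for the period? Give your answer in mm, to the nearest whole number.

ET₀ = 0.28 × (0.46 × 23.5 + 8.13) = 0.28 × 18.940 = 5.3032 mm/d
ETc = Kc × ET₀ = 1.12 × 5.3032 = 5.9396 mm/d
Crop demand D = ETc × 7 d = 5.9396 × 7 = 41.577 mm
Pe = 0.72 × 10.1 = 7.272 mm
D − Pe = 41.577 − 7.272 = 34.305 mm
Gross irrigation = 34.305 / 0.88 = 38.983 mm

39 mm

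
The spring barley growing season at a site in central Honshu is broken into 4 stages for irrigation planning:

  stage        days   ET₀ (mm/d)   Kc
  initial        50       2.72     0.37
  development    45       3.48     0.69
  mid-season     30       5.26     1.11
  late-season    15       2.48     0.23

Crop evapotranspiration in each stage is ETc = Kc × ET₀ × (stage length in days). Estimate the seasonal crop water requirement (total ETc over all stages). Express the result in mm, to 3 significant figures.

342 mm

initial: 0.37 × 2.72 × 50 = 50.32 mm
development: 0.69 × 3.48 × 45 = 108.05 mm
mid-season: 1.11 × 5.26 × 30 = 175.16 mm
late-season: 0.23 × 2.48 × 15 = 8.56 mm
Seasonal total = 342.09 mm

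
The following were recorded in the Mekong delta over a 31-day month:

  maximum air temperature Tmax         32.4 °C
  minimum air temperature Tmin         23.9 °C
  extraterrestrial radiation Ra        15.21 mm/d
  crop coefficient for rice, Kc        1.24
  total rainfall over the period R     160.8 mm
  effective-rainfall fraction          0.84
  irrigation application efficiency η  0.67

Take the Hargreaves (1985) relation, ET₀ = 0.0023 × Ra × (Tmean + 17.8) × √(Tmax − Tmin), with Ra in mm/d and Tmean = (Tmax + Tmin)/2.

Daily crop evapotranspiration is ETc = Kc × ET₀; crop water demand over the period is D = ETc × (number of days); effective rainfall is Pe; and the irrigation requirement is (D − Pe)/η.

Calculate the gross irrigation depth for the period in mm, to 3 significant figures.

Tmean = (32.4 + 23.9)/2 = 28.15 °C
ET₀ = 0.0023 × 15.21 × (28.15 + 17.8) × √8.5 = 0.0023 × 15.21 × 45.95 × 2.9155 = 4.6866 mm/d
ETc = Kc × ET₀ = 1.24 × 4.6866 = 5.8114 mm/d
Crop demand D = ETc × 31 d = 5.8114 × 31 = 180.153 mm
Pe = 0.84 × 160.8 = 135.072 mm
D − Pe = 180.153 − 135.072 = 45.081 mm
Gross irrigation = 45.081 / 0.67 = 67.285 mm

67.3 mm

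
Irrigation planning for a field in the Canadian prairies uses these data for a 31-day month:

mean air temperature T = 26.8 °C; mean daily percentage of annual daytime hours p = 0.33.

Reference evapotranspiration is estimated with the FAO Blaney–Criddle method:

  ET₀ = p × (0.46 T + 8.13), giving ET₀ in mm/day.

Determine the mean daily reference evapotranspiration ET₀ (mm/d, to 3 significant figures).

6.75 mm/d

ET₀ = 0.33 × (0.46 × 26.8 + 8.13) = 0.33 × 20.458 = 6.7511 mm/d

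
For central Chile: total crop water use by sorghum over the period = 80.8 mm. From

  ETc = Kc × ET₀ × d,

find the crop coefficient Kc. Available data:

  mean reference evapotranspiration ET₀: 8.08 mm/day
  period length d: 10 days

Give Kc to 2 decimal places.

ETc = Kc × ET₀ × d  ⇒  Kc = ETc / (ET₀ × d)
Kc = 80.8 / (8.08 × 10) = 80.8 / 80.80 = 1.0000

1.00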